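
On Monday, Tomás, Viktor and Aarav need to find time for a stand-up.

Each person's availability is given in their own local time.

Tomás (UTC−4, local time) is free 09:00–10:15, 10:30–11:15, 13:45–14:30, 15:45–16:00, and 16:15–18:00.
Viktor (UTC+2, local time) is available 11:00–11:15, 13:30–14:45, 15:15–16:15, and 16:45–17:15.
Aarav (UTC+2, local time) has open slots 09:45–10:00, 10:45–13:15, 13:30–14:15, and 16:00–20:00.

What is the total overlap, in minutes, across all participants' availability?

Tomás → UTC: 13:00–14:15, 14:30–15:15, 17:45–18:30, 19:45–20:00, 20:15–22:00.
Viktor → UTC: 09:00–09:15, 11:30–12:45, 13:15–14:15, 14:45–15:15.
Aarav → UTC: 07:45–08:00, 08:45–11:15, 11:30–12:15, 14:00–18:00.
Tomás ∩ Viktor: 13:15–14:15, 14:45–15:15.
Tomás ∩ Viktor ∩ Aarav: 14:00–14:15, 14:45–15:15.
Total common minutes: 15 + 30 = 45.

45 minutes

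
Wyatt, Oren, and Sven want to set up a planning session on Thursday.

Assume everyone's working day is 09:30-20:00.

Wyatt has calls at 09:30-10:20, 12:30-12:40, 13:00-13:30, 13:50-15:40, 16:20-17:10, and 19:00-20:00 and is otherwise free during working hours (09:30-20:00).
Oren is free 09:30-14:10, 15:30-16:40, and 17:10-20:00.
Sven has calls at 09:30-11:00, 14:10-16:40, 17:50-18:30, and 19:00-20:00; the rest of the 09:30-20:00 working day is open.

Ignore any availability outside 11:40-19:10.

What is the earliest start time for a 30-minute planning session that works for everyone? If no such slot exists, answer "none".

Wyatt free within 09:30–20:00: 10:20–12:30, 12:40–13:00, 13:30–13:50, 15:40–16:20, 17:10–19:00.
Sven free within 09:30–20:00: 11:00–14:10, 16:40–17:50, 18:30–19:00.
Wyatt ∩ Oren: 10:20–12:30, 12:40–13:00, 13:30–13:50, 15:40–16:20, 17:10–19:00.
Wyatt ∩ Oren ∩ Sven: 11:00–12:30, 12:40–13:00, 13:30–13:50, 17:10–17:50, 18:30–19:00.
Restricted to 11:40–19:10: 11:40–12:30, 12:40–13:00, 13:30–13:50, 17:10–17:50, 18:30–19:00.
Windows ≥ 30 min: 11:40–12:30, 17:10–17:50, 18:30–19:00.
Earliest such window starts at 11:40.

11:40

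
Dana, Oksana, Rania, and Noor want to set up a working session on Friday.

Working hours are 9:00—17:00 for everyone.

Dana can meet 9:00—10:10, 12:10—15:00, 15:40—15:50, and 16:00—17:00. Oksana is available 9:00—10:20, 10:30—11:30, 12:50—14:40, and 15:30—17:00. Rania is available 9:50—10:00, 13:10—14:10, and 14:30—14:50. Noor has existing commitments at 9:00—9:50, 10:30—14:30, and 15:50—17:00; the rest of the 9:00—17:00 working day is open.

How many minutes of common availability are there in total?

Noor free within 09:00–17:00: 09:50–10:30, 14:30–15:50.
Dana ∩ Oksana: 09:00–10:10, 12:50–14:40, 15:40–15:50, 16:00–17:00.
Dana ∩ Oksana ∩ Rania: 09:50–10:00, 13:10–14:10, 14:30–14:40.
Dana ∩ Oksana ∩ Rania ∩ Noor: 09:50–10:00, 14:30–14:40.
Total common minutes: 10 + 10 = 20.

20 minutes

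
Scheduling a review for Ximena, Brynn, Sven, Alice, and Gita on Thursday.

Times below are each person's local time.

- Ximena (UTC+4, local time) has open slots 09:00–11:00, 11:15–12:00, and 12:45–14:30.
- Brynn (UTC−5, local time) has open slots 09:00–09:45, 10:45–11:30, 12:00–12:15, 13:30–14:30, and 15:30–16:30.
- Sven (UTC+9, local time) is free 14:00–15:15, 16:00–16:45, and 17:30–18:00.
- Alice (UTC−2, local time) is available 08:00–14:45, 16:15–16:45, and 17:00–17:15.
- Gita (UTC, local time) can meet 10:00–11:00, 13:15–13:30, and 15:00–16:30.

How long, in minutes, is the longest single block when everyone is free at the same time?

Ximena → UTC: 05:00–07:00, 07:15–08:00, 08:45–10:30.
Brynn → UTC: 14:00–14:45, 15:45–16:30, 17:00–17:15, 18:30–19:30, 20:30–21:30.
Sven → UTC: 05:00–06:15, 07:00–07:45, 08:30–09:00.
Alice → UTC: 10:00–16:45, 18:15–18:45, 19:00–19:15.
Gita → UTC: 10:00–11:00, 13:15–13:30, 15:00–16:30.
Ximena ∩ Brynn: (none).
Ximena ∩ Brynn ∩ Sven: (none).
Ximena ∩ Brynn ∩ Sven ∩ Alice: (none).
Ximena ∩ Brynn ∩ Sven ∩ Alice ∩ Gita: (none).
No common window.

0 minutes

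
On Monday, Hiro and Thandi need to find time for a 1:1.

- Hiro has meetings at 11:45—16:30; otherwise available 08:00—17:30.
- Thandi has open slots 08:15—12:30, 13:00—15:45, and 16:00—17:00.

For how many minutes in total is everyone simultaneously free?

240 minutes

Hiro free within 08:00–17:30: 08:00–11:45, 16:30–17:30.
Hiro ∩ Thandi: 08:15–11:45, 16:30–17:00.
Total common minutes: 210 + 30 = 240.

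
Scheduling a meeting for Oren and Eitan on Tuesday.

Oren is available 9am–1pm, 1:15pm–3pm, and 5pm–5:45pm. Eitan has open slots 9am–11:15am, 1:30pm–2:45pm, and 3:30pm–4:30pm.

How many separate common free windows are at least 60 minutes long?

Oren ∩ Eitan: 09:00–11:15, 13:30–14:45.
Windows ≥ 60 min: 09:00–11:15, 13:30–14:45.
That's 2 windows.

2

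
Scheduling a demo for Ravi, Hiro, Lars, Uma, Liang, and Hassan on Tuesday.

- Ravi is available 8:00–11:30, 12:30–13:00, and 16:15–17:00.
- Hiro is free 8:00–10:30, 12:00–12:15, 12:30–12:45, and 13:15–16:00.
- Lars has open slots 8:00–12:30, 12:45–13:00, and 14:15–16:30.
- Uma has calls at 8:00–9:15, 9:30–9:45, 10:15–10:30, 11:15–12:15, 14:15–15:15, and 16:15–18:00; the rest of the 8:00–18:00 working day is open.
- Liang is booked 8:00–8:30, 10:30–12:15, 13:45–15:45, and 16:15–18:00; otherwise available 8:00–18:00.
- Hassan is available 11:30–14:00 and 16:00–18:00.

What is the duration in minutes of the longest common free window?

Uma free within 08:00–18:00: 09:15–09:30, 09:45–10:15, 10:30–11:15, 12:15–14:15, 15:15–16:15.
Liang free within 08:00–18:00: 08:30–10:30, 12:15–13:45, 15:45–16:15.
Ravi ∩ Hiro: 08:00–10:30, 12:30–12:45.
Ravi ∩ Hiro ∩ Lars: 08:00–10:30.
Ravi ∩ Hiro ∩ Lars ∩ Uma: 09:15–09:30, 09:45–10:15.
Ravi ∩ Hiro ∩ Lars ∩ Uma ∩ Liang: 09:15–09:30, 09:45–10:15.
Ravi ∩ Hiro ∩ Lars ∩ Uma ∩ Liang ∩ Hassan: (none).
No common window.

0 minutes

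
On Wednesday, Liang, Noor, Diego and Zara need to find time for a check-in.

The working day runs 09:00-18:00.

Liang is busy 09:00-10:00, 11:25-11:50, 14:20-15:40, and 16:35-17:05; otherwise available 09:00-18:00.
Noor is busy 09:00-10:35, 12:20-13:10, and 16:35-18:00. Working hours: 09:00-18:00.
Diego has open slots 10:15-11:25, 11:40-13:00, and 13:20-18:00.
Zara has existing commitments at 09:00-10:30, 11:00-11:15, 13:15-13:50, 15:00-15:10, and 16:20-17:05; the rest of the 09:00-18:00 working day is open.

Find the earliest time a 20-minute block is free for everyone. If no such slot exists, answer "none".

Liang free within 09:00–18:00: 10:00–11:25, 11:50–14:20, 15:40–16:35, 17:05–18:00.
Noor free within 09:00–18:00: 10:35–12:20, 13:10–16:35.
Zara free within 09:00–18:00: 10:30–11:00, 11:15–13:15, 13:50–15:00, 15:10–16:20, 17:05–18:00.
Liang ∩ Noor: 10:35–11:25, 11:50–12:20, 13:10–14:20, 15:40–16:35.
Liang ∩ Noor ∩ Diego: 10:35–11:25, 11:50–12:20, 13:20–14:20, 15:40–16:35.
Liang ∩ Noor ∩ Diego ∩ Zara: 10:35–11:00, 11:15–11:25, 11:50–12:20, 13:50–14:20, 15:40–16:20.
Windows ≥ 20 min: 10:35–11:00, 11:50–12:20, 13:50–14:20, 15:40–16:20.
Earliest such window starts at 10:35.

10:35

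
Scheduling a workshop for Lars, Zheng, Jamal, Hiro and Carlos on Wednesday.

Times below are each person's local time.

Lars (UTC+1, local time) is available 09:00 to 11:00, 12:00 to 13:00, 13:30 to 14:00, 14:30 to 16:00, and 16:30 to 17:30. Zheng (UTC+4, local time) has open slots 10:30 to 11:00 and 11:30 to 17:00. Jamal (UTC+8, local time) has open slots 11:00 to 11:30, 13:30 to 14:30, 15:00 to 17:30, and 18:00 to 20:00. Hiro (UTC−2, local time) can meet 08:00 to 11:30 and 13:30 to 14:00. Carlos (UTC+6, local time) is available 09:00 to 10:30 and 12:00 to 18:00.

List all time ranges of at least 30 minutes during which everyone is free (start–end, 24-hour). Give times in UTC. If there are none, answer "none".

Lars → UTC: 08:00–10:00, 11:00–12:00, 12:30–13:00, 13:30–15:00, 15:30–16:30.
Zheng → UTC: 06:30–07:00, 07:30–13:00.
Jamal → UTC: 03:00–03:30, 05:30–06:30, 07:00–09:30, 10:00–12:00.
Hiro → UTC: 10:00–13:30, 15:30–16:00.
Carlos → UTC: 03:00–04:30, 06:00–12:00.
Lars ∩ Zheng: 08:00–10:00, 11:00–12:00, 12:30–13:00.
Lars ∩ Zheng ∩ Jamal: 08:00–09:30, 11:00–12:00.
Lars ∩ Zheng ∩ Jamal ∩ Hiro: 11:00–12:00.
Lars ∩ Zheng ∩ Jamal ∩ Hiro ∩ Carlos: 11:00–12:00.
Windows ≥ 30 min: 11:00–12:00.

11:00–12:00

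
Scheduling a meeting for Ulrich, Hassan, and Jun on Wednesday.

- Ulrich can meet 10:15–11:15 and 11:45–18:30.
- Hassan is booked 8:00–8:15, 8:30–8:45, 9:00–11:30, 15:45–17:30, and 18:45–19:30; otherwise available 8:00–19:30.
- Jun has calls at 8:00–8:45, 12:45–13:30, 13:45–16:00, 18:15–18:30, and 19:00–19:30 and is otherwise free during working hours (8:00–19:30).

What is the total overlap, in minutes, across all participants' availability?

Hassan free within 08:00–19:30: 08:15–08:30, 08:45–09:00, 11:30–15:45, 17:30–18:45.
Jun free within 08:00–19:30: 08:45–12:45, 13:30–13:45, 16:00–18:15, 18:30–19:00.
Ulrich ∩ Hassan: 11:45–15:45, 17:30–18:30.
Ulrich ∩ Hassan ∩ Jun: 11:45–12:45, 13:30–13:45, 17:30–18:15.
Total common minutes: 60 + 15 + 45 = 120.

120 minutes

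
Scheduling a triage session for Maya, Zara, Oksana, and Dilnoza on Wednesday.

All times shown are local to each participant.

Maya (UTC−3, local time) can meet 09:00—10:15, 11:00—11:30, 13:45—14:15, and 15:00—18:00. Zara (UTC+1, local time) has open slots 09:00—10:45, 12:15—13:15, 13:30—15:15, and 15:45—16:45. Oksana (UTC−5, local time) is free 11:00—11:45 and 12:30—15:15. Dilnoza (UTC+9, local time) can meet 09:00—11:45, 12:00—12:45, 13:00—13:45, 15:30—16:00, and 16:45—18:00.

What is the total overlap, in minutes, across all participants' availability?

Maya → UTC: 12:00–13:15, 14:00–14:30, 16:45–17:15, 18:00–21:00.
Zara → UTC: 08:00–09:45, 11:15–12:15, 12:30–14:15, 14:45–15:45.
Oksana → UTC: 16:00–16:45, 17:30–20:15.
Dilnoza → UTC: 00:00–02:45, 03:00–03:45, 04:00–04:45, 06:30–07:00, 07:45–09:00.
Maya ∩ Zara: 12:00–12:15, 12:30–13:15, 14:00–14:15.
Maya ∩ Zara ∩ Oksana: (none).
Maya ∩ Zara ∩ Oksana ∩ Dilnoza: (none).
Total common minutes: 0.

0 minutes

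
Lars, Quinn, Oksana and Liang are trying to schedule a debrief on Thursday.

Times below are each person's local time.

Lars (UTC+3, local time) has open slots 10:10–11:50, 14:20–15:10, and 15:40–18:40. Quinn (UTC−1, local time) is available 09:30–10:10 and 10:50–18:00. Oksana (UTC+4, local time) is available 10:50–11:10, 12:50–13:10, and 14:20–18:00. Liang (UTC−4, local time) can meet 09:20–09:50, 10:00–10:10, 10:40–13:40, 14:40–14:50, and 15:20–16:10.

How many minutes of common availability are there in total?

30 minutes

Lars → UTC: 07:10–08:50, 11:20–12:10, 12:40–15:40.
Quinn → UTC: 10:30–11:10, 11:50–19:00.
Oksana → UTC: 06:50–07:10, 08:50–09:10, 10:20–14:00.
Liang → UTC: 13:20–13:50, 14:00–14:10, 14:40–17:40, 18:40–18:50, 19:20–20:10.
Lars ∩ Quinn: 11:50–12:10, 12:40–15:40.
Lars ∩ Quinn ∩ Oksana: 11:50–12:10, 12:40–14:00.
Lars ∩ Quinn ∩ Oksana ∩ Liang: 13:20–13:50.
Total common minutes: 30.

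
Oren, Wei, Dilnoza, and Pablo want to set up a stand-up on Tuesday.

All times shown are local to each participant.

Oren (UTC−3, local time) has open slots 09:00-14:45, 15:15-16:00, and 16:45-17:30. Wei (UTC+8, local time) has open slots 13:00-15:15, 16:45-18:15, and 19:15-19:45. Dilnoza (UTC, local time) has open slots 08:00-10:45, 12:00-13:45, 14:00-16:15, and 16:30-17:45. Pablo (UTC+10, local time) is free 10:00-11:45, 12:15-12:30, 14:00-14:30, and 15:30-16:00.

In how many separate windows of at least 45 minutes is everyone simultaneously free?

0

Oren → UTC: 12:00–17:45, 18:15–19:00, 19:45–20:30.
Wei → UTC: 05:00–07:15, 08:45–10:15, 11:15–11:45.
Dilnoza → UTC: 08:00–10:45, 12:00–13:45, 14:00–16:15, 16:30–17:45.
Pablo → UTC: 00:00–01:45, 02:15–02:30, 04:00–04:30, 05:30–06:00.
Oren ∩ Wei: (none).
Oren ∩ Wei ∩ Dilnoza: (none).
Oren ∩ Wei ∩ Dilnoza ∩ Pablo: (none).
Windows ≥ 45 min: (none).
That's 0 windows.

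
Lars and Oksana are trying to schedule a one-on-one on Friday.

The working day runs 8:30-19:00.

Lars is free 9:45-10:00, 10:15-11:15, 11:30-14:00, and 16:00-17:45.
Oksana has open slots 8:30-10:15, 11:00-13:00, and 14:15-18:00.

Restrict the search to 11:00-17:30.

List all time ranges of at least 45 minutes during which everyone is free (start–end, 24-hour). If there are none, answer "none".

11:30–13:00, 16:00–17:30

Lars ∩ Oksana: 09:45–10:00, 11:00–11:15, 11:30–13:00, 16:00–17:45.
Restricted to 11:00–17:30: 11:00–11:15, 11:30–13:00, 16:00–17:30.
Windows ≥ 45 min: 11:30–13:00, 16:00–17:30.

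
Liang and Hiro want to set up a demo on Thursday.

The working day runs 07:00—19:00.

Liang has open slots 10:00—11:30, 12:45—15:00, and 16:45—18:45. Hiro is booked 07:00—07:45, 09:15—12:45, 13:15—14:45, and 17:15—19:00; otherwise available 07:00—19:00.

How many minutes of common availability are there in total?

Hiro free within 07:00–19:00: 07:45–09:15, 12:45–13:15, 14:45–17:15.
Liang ∩ Hiro: 12:45–13:15, 14:45–15:00, 16:45–17:15.
Total common minutes: 30 + 15 + 30 = 75.

75 minutes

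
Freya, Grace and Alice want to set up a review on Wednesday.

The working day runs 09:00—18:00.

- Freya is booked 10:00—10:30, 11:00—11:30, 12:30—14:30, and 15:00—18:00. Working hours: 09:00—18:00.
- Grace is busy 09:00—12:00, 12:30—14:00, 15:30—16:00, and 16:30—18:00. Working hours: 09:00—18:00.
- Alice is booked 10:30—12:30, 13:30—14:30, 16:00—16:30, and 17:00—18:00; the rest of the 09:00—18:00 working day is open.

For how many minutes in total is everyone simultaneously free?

Freya free within 09:00–18:00: 09:00–10:00, 10:30–11:00, 11:30–12:30, 14:30–15:00.
Grace free within 09:00–18:00: 12:00–12:30, 14:00–15:30, 16:00–16:30.
Alice free within 09:00–18:00: 09:00–10:30, 12:30–13:30, 14:30–16:00, 16:30–17:00.
Freya ∩ Grace: 12:00–12:30, 14:30–15:00.
Freya ∩ Grace ∩ Alice: 14:30–15:00.
Total common minutes: 30.

30 minutes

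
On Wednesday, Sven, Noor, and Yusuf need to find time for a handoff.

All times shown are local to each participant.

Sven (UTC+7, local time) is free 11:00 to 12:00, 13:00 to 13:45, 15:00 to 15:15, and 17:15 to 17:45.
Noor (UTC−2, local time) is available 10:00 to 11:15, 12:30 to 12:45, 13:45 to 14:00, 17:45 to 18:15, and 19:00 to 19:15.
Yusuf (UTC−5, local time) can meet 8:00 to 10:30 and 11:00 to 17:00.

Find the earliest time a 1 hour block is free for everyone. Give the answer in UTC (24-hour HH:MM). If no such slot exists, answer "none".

Sven → UTC: 04:00–05:00, 06:00–06:45, 08:00–08:15, 10:15–10:45.
Noor → UTC: 12:00–13:15, 14:30–14:45, 15:45–16:00, 19:45–20:15, 21:00–21:15.
Yusuf → UTC: 13:00–15:30, 16:00–22:00.
Sven ∩ Noor: (none).
Sven ∩ Noor ∩ Yusuf: (none).
Windows ≥ 60 min: (none).

none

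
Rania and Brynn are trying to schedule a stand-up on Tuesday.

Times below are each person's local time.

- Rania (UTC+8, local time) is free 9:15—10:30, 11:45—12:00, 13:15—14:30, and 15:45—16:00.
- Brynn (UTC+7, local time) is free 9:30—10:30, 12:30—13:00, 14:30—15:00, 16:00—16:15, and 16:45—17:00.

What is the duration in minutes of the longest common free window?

30 minutes

Rania → UTC: 01:15–02:30, 03:45–04:00, 05:15–06:30, 07:45–08:00.
Brynn → UTC: 02:30–03:30, 05:30–06:00, 07:30–08:00, 09:00–09:15, 09:45–10:00.
Rania ∩ Brynn: 05:30–06:00, 07:45–08:00.
Common window lengths: 30, 15 min; longest is 30.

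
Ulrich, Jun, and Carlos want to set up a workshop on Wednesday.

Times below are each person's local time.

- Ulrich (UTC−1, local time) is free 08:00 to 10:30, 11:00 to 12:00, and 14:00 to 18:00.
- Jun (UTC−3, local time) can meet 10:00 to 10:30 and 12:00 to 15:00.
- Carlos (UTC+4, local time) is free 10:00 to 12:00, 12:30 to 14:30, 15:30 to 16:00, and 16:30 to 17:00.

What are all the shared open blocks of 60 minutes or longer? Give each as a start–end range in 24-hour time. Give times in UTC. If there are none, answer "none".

Ulrich → UTC: 09:00–11:30, 12:00–13:00, 15:00–19:00.
Jun → UTC: 13:00–13:30, 15:00–18:00.
Carlos → UTC: 06:00–08:00, 08:30–10:30, 11:30–12:00, 12:30–13:00.
Ulrich ∩ Jun: 15:00–18:00.
Ulrich ∩ Jun ∩ Carlos: (none).
Windows ≥ 60 min: (none).

none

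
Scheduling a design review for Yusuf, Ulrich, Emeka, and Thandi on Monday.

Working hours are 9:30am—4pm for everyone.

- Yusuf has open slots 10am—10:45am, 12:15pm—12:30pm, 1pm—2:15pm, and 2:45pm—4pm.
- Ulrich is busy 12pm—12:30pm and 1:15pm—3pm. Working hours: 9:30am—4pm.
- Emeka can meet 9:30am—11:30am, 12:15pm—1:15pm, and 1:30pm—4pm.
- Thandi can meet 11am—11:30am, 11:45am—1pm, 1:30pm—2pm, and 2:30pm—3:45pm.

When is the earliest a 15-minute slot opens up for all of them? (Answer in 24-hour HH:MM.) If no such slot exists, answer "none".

Ulrich free within 09:30–16:00: 09:30–12:00, 12:30–13:15, 15:00–16:00.
Yusuf ∩ Ulrich: 10:00–10:45, 13:00–13:15, 15:00–16:00.
Yusuf ∩ Ulrich ∩ Emeka: 10:00–10:45, 13:00–13:15, 15:00–16:00.
Yusuf ∩ Ulrich ∩ Emeka ∩ Thandi: 15:00–15:45.
Windows ≥ 15 min: 15:00–15:45.
Earliest such window starts at 15:00.

15:00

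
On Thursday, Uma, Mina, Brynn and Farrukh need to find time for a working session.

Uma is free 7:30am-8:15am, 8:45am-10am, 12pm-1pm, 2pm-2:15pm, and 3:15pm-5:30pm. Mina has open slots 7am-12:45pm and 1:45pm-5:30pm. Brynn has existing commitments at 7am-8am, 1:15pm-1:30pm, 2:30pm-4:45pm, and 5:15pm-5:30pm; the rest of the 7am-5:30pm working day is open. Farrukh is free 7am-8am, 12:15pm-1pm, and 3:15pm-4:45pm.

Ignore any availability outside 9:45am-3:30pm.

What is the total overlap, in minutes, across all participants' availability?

Brynn free within 07:00–17:30: 08:00–13:15, 13:30–14:30, 16:45–17:15.
Uma ∩ Mina: 07:30–08:15, 08:45–10:00, 12:00–12:45, 14:00–14:15, 15:15–17:30.
Uma ∩ Mina ∩ Brynn: 08:00–08:15, 08:45–10:00, 12:00–12:45, 14:00–14:15, 16:45–17:15.
Uma ∩ Mina ∩ Brynn ∩ Farrukh: 12:15–12:45.
Restricted to 09:45–15:30: 12:15–12:45.
Total common minutes: 30.

30 minutes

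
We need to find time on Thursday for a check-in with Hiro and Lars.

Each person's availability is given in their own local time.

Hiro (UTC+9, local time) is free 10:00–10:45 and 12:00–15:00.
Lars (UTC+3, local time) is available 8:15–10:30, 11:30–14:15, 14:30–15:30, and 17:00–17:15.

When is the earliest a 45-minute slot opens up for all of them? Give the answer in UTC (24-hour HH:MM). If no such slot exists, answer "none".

Hiro → UTC: 01:00–01:45, 03:00–06:00.
Lars → UTC: 05:15–07:30, 08:30–11:15, 11:30–12:30, 14:00–14:15.
Hiro ∩ Lars: 05:15–06:00.
Windows ≥ 45 min: 05:15–06:00.
Earliest such window starts at 05:15.

05:15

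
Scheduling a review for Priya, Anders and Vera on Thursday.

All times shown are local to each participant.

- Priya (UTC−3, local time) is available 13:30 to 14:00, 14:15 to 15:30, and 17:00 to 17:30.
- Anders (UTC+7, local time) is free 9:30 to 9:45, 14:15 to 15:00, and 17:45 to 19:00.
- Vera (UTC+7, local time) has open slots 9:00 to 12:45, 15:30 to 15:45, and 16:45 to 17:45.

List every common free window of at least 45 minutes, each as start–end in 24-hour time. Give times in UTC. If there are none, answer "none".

none

Priya → UTC: 16:30–17:00, 17:15–18:30, 20:00–20:30.
Anders → UTC: 02:30–02:45, 07:15–08:00, 10:45–12:00.
Vera → UTC: 02:00–05:45, 08:30–08:45, 09:45–10:45.
Priya ∩ Anders: (none).
Priya ∩ Anders ∩ Vera: (none).
Windows ≥ 45 min: (none).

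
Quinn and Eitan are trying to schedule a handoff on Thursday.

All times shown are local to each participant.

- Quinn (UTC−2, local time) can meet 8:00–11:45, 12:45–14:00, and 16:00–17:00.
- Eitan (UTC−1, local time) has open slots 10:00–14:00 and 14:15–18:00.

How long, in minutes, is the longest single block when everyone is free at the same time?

165 minutes

Quinn → UTC: 10:00–13:45, 14:45–16:00, 18:00–19:00.
Eitan → UTC: 11:00–15:00, 15:15–19:00.
Quinn ∩ Eitan: 11:00–13:45, 14:45–15:00, 15:15–16:00, 18:00–19:00.
Common window lengths: 165, 15, 45, 60 min; longest is 165.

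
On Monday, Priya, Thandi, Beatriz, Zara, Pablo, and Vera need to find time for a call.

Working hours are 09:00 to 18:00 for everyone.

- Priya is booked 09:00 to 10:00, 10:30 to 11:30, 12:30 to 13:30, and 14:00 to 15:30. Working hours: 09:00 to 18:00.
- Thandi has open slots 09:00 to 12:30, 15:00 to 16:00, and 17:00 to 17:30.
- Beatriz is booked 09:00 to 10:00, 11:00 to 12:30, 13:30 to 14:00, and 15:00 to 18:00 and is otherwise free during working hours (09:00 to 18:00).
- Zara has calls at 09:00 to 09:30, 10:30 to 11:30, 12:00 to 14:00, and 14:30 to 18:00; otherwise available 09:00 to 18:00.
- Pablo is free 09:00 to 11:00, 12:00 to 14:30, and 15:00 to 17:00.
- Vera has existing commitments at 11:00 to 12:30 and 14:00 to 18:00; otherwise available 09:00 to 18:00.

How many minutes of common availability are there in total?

30 minutes

Priya free within 09:00–18:00: 10:00–10:30, 11:30–12:30, 13:30–14:00, 15:30–18:00.
Beatriz free within 09:00–18:00: 10:00–11:00, 12:30–13:30, 14:00–15:00.
Zara free within 09:00–18:00: 09:30–10:30, 11:30–12:00, 14:00–14:30.
Vera free within 09:00–18:00: 09:00–11:00, 12:30–14:00.
Priya ∩ Thandi: 10:00–10:30, 11:30–12:30, 15:30–16:00, 17:00–17:30.
Priya ∩ Thandi ∩ Beatriz: 10:00–10:30.
Priya ∩ Thandi ∩ Beatriz ∩ Zara: 10:00–10:30.
Priya ∩ Thandi ∩ Beatriz ∩ Zara ∩ Pablo: 10:00–10:30.
Priya ∩ Thandi ∩ Beatriz ∩ Zara ∩ Pablo ∩ Vera: 10:00–10:30.
Total common minutes: 30.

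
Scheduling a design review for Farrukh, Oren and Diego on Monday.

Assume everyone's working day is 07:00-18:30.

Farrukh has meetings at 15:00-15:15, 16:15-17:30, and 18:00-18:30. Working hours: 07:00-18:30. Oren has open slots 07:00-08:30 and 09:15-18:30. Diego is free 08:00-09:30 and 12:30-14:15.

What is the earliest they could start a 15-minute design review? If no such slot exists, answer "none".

08:00

Farrukh free within 07:00–18:30: 07:00–15:00, 15:15–16:15, 17:30–18:00.
Farrukh ∩ Oren: 07:00–08:30, 09:15–15:00, 15:15–16:15, 17:30–18:00.
Farrukh ∩ Oren ∩ Diego: 08:00–08:30, 09:15–09:30, 12:30–14:15.
Windows ≥ 15 min: 08:00–08:30, 09:15–09:30, 12:30–14:15.
Earliest such window starts at 08:00.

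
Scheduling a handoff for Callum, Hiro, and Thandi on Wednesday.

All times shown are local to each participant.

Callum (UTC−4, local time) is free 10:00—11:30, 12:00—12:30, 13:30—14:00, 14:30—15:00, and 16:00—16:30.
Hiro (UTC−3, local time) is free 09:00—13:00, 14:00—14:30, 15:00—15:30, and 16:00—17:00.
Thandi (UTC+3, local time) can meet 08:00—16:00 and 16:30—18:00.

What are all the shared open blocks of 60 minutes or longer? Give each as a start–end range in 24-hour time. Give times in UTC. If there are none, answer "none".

14:00–15:00

Callum → UTC: 14:00–15:30, 16:00–16:30, 17:30–18:00, 18:30–19:00, 20:00–20:30.
Hiro → UTC: 12:00–16:00, 17:00–17:30, 18:00–18:30, 19:00–20:00.
Thandi → UTC: 05:00–13:00, 13:30–15:00.
Callum ∩ Hiro: 14:00–15:30.
Callum ∩ Hiro ∩ Thandi: 14:00–15:00.
Windows ≥ 60 min: 14:00–15:00.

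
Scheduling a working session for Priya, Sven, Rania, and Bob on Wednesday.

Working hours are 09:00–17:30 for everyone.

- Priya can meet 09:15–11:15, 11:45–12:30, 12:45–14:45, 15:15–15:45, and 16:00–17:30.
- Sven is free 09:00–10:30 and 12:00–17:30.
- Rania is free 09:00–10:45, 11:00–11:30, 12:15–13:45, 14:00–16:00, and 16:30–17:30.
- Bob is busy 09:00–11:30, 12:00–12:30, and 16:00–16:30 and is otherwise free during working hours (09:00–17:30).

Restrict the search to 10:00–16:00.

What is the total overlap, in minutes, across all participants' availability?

135 minutes

Bob free within 09:00–17:30: 11:30–12:00, 12:30–16:00, 16:30–17:30.
Priya ∩ Sven: 09:15–10:30, 12:00–12:30, 12:45–14:45, 15:15–15:45, 16:00–17:30.
Priya ∩ Sven ∩ Rania: 09:15–10:30, 12:15–12:30, 12:45–13:45, 14:00–14:45, 15:15–15:45, 16:30–17:30.
Priya ∩ Sven ∩ Rania ∩ Bob: 12:45–13:45, 14:00–14:45, 15:15–15:45, 16:30–17:30.
Restricted to 10:00–16:00: 12:45–13:45, 14:00–14:45, 15:15–15:45.
Total common minutes: 60 + 45 + 30 = 135.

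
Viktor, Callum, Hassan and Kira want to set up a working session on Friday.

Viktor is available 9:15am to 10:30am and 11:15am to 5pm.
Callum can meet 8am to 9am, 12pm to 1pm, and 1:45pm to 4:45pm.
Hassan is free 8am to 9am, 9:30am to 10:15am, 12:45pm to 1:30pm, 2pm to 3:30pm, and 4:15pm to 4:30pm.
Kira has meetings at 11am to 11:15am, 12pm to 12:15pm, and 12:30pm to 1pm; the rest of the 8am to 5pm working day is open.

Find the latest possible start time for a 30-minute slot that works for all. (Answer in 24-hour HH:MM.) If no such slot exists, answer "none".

15:00

Kira free within 08:00–17:00: 08:00–11:00, 11:15–12:00, 12:15–12:30, 13:00–17:00.
Viktor ∩ Callum: 12:00–13:00, 13:45–16:45.
Viktor ∩ Callum ∩ Hassan: 12:45–13:00, 14:00–15:30, 16:15–16:30.
Viktor ∩ Callum ∩ Hassan ∩ Kira: 14:00–15:30, 16:15–16:30.
Windows ≥ 30 min: 14:00–15:30.
Latest start in the last window 14:00–15:30 is 15:30 − 30 min = 15:00.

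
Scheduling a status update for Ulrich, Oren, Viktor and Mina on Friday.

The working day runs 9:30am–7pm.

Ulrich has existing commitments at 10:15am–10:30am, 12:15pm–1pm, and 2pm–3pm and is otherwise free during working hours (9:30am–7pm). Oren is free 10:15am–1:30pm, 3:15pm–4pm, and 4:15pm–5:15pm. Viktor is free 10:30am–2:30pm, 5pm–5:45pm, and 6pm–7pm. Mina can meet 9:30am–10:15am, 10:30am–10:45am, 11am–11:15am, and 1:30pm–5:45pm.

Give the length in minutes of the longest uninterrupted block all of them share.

15 minutes

Ulrich free within 09:30–19:00: 09:30–10:15, 10:30–12:15, 13:00–14:00, 15:00–19:00.
Ulrich ∩ Oren: 10:30–12:15, 13:00–13:30, 15:15–16:00, 16:15–17:15.
Ulrich ∩ Oren ∩ Viktor: 10:30–12:15, 13:00–13:30, 17:00–17:15.
Ulrich ∩ Oren ∩ Viktor ∩ Mina: 10:30–10:45, 11:00–11:15, 17:00–17:15.
Common window lengths: 15, 15, 15 min; longest is 15.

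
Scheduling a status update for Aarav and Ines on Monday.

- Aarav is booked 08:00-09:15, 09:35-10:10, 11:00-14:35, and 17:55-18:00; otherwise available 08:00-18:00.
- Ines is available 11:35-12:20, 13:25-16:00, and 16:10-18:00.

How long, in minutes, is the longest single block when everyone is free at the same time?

Aarav free within 08:00–18:00: 09:15–09:35, 10:10–11:00, 14:35–17:55.
Aarav ∩ Ines: 14:35–16:00, 16:10–17:55.
Common window lengths: 85, 105 min; longest is 105.

105 minutes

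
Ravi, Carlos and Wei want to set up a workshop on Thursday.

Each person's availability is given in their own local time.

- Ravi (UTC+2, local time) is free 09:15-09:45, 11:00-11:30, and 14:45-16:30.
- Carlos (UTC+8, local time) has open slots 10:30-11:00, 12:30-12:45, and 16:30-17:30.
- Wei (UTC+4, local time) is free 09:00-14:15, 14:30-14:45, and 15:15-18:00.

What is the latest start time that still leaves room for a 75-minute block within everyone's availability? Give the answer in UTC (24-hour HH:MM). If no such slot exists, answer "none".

Ravi → UTC: 07:15–07:45, 09:00–09:30, 12:45–14:30.
Carlos → UTC: 02:30–03:00, 04:30–04:45, 08:30–09:30.
Wei → UTC: 05:00–10:15, 10:30–10:45, 11:15–14:00.
Ravi ∩ Carlos: 09:00–09:30.
Ravi ∩ Carlos ∩ Wei: 09:00–09:30.
Windows ≥ 75 min: (none).

none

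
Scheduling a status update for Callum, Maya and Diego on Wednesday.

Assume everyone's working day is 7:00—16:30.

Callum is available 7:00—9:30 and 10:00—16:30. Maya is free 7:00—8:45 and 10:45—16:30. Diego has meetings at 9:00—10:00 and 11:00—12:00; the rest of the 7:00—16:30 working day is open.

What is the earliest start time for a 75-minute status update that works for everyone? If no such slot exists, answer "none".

07:00

Diego free within 07:00–16:30: 07:00–09:00, 10:00–11:00, 12:00–16:30.
Callum ∩ Maya: 07:00–08:45, 10:45–16:30.
Callum ∩ Maya ∩ Diego: 07:00–08:45, 10:45–11:00, 12:00–16:30.
Windows ≥ 75 min: 07:00–08:45, 12:00–16:30.
Earliest such window starts at 07:00.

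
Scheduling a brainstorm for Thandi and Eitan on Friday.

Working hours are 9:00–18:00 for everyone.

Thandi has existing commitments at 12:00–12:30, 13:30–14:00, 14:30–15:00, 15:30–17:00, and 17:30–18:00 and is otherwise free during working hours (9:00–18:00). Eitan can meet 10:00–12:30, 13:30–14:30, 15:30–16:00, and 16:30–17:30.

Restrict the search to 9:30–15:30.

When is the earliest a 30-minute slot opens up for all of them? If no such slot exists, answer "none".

10:00

Thandi free within 09:00–18:00: 09:00–12:00, 12:30–13:30, 14:00–14:30, 15:00–15:30, 17:00–17:30.
Thandi ∩ Eitan: 10:00–12:00, 14:00–14:30, 17:00–17:30.
Restricted to 09:30–15:30: 10:00–12:00, 14:00–14:30.
Windows ≥ 30 min: 10:00–12:00, 14:00–14:30.
Earliest such window starts at 10:00.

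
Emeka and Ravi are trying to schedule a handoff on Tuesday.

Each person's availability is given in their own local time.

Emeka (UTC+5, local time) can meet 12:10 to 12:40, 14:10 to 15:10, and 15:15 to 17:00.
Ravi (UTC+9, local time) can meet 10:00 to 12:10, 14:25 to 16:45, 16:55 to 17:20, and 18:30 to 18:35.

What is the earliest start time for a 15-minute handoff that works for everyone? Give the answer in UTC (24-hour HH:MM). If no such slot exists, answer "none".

Emeka → UTC: 07:10–07:40, 09:10–10:10, 10:15–12:00.
Ravi → UTC: 01:00–03:10, 05:25–07:45, 07:55–08:20, 09:30–09:35.
Emeka ∩ Ravi: 07:10–07:40, 09:30–09:35.
Windows ≥ 15 min: 07:10–07:40.
Earliest such window starts at 07:10.

07:10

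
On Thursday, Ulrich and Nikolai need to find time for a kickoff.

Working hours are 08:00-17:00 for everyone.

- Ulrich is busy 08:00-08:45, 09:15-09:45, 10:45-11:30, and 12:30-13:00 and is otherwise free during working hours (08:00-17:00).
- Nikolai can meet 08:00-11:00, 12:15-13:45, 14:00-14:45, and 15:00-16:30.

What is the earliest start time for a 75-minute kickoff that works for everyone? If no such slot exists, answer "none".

Ulrich free within 08:00–17:00: 08:45–09:15, 09:45–10:45, 11:30–12:30, 13:00–17:00.
Ulrich ∩ Nikolai: 08:45–09:15, 09:45–10:45, 12:15–12:30, 13:00–13:45, 14:00–14:45, 15:00–16:30.
Windows ≥ 75 min: 15:00–16:30.
Earliest such window starts at 15:00.

15:00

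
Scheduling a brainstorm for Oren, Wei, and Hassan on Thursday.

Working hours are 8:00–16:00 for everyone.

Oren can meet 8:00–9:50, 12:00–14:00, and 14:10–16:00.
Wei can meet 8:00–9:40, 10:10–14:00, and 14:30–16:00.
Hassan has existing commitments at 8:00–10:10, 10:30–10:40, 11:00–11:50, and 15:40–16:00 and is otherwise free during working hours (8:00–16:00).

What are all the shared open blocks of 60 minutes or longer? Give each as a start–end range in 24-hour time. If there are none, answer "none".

Hassan free within 08:00–16:00: 10:10–10:30, 10:40–11:00, 11:50–15:40.
Oren ∩ Wei: 08:00–09:40, 12:00–14:00, 14:30–16:00.
Oren ∩ Wei ∩ Hassan: 12:00–14:00, 14:30–15:40.
Windows ≥ 60 min: 12:00–14:00, 14:30–15:40.

12:00–14:00, 14:30–15:40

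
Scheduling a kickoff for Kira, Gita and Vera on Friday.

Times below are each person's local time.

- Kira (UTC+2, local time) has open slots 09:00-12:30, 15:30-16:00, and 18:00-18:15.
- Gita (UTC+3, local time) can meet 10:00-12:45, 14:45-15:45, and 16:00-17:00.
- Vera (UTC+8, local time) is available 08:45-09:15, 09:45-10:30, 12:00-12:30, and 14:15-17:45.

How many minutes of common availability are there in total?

165 minutes

Kira → UTC: 07:00–10:30, 13:30–14:00, 16:00–16:15.
Gita → UTC: 07:00–09:45, 11:45–12:45, 13:00–14:00.
Vera → UTC: 00:45–01:15, 01:45–02:30, 04:00–04:30, 06:15–09:45.
Kira ∩ Gita: 07:00–09:45, 13:30–14:00.
Kira ∩ Gita ∩ Vera: 07:00–09:45.
Total common minutes: 165.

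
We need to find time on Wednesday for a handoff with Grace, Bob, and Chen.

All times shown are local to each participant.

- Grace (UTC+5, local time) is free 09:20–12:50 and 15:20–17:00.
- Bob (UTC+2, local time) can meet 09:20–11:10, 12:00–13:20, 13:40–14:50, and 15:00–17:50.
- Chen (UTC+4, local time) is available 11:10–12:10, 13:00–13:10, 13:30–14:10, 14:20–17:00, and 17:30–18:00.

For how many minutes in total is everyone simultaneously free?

110 minutes

Grace → UTC: 04:20–07:50, 10:20–12:00.
Bob → UTC: 07:20–09:10, 10:00–11:20, 11:40–12:50, 13:00–15:50.
Chen → UTC: 07:10–08:10, 09:00–09:10, 09:30–10:10, 10:20–13:00, 13:30–14:00.
Grace ∩ Bob: 07:20–07:50, 10:20–11:20, 11:40–12:00.
Grace ∩ Bob ∩ Chen: 07:20–07:50, 10:20–11:20, 11:40–12:00.
Total common minutes: 30 + 60 + 20 = 110.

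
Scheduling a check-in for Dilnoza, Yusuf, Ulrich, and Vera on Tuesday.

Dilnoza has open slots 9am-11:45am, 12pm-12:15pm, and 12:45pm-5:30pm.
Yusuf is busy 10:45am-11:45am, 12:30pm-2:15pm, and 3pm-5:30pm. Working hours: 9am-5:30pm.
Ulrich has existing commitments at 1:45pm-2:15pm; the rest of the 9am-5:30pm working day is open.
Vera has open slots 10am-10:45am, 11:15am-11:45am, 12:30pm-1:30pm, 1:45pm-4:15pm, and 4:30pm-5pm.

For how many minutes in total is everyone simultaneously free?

Yusuf free within 09:00–17:30: 09:00–10:45, 11:45–12:30, 14:15–15:00.
Ulrich free within 09:00–17:30: 09:00–13:45, 14:15–17:30.
Dilnoza ∩ Yusuf: 09:00–10:45, 12:00–12:15, 14:15–15:00.
Dilnoza ∩ Yusuf ∩ Ulrich: 09:00–10:45, 12:00–12:15, 14:15–15:00.
Dilnoza ∩ Yusuf ∩ Ulrich ∩ Vera: 10:00–10:45, 14:15–15:00.
Total common minutes: 45 + 45 = 90.

90 minutes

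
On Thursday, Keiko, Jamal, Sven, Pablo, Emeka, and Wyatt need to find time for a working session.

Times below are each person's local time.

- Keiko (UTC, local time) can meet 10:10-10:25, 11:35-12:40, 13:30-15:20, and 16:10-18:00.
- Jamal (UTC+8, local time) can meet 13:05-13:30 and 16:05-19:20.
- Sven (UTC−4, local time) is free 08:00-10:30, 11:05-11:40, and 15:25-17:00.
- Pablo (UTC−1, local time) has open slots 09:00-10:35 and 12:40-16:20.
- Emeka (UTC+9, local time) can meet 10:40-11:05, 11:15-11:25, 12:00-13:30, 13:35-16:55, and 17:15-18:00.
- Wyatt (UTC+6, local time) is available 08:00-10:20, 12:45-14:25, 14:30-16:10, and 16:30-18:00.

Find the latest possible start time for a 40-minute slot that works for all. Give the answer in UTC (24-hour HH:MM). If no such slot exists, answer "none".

none

Keiko → UTC: 10:10–10:25, 11:35–12:40, 13:30–15:20, 16:10–18:00.
Jamal → UTC: 05:05–05:30, 08:05–11:20.
Sven → UTC: 12:00–14:30, 15:05–15:40, 19:25–21:00.
Pablo → UTC: 10:00–11:35, 13:40–17:20.
Emeka → UTC: 01:40–02:05, 02:15–02:25, 03:00–04:30, 04:35–07:55, 08:15–09:00.
Wyatt → UTC: 02:00–04:20, 06:45–08:25, 08:30–10:10, 10:30–12:00.
Keiko ∩ Jamal: 10:10–10:25.
Keiko ∩ Jamal ∩ Sven: (none).
Keiko ∩ Jamal ∩ Sven ∩ Pablo: (none).
Keiko ∩ Jamal ∩ Sven ∩ Pablo ∩ Emeka: (none).
Keiko ∩ Jamal ∩ Sven ∩ Pablo ∩ Emeka ∩ Wyatt: (none).
Windows ≥ 40 min: (none).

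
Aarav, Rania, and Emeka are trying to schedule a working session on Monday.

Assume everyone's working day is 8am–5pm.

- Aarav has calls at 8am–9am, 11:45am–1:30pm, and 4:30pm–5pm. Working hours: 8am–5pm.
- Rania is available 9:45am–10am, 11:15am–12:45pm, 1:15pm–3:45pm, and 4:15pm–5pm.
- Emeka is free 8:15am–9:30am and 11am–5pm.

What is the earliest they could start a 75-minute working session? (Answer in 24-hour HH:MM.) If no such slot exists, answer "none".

13:30

Aarav free within 08:00–17:00: 09:00–11:45, 13:30–16:30.
Aarav ∩ Rania: 09:45–10:00, 11:15–11:45, 13:30–15:45, 16:15–16:30.
Aarav ∩ Rania ∩ Emeka: 11:15–11:45, 13:30–15:45, 16:15–16:30.
Windows ≥ 75 min: 13:30–15:45.
Earliest such window starts at 13:30.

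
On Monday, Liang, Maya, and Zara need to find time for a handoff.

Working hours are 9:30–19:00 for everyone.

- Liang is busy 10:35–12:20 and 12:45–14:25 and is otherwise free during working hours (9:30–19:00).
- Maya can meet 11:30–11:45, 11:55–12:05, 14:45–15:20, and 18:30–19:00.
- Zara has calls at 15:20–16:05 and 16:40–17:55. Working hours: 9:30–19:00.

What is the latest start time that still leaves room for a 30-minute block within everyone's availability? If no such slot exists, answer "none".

Liang free within 09:30–19:00: 09:30–10:35, 12:20–12:45, 14:25–19:00.
Zara free within 09:30–19:00: 09:30–15:20, 16:05–16:40, 17:55–19:00.
Liang ∩ Maya: 14:45–15:20, 18:30–19:00.
Liang ∩ Maya ∩ Zara: 14:45–15:20, 18:30–19:00.
Windows ≥ 30 min: 14:45–15:20, 18:30–19:00.
Latest start in the last window 18:30–19:00 is 19:00 − 30 min = 18:30.

18:30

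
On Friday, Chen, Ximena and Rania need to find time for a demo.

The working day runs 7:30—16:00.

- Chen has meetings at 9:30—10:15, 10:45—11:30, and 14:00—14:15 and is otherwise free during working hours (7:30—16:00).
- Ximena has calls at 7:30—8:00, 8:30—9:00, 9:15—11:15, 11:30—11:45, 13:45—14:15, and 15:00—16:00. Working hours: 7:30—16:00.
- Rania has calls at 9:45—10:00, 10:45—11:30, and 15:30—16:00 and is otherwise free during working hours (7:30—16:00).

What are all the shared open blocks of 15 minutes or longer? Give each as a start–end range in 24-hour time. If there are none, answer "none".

Chen free within 07:30–16:00: 07:30–09:30, 10:15–10:45, 11:30–14:00, 14:15–16:00.
Ximena free within 07:30–16:00: 08:00–08:30, 09:00–09:15, 11:15–11:30, 11:45–13:45, 14:15–15:00.
Rania free within 07:30–16:00: 07:30–09:45, 10:00–10:45, 11:30–15:30.
Chen ∩ Ximena: 08:00–08:30, 09:00–09:15, 11:45–13:45, 14:15–15:00.
Chen ∩ Ximena ∩ Rania: 08:00–08:30, 09:00–09:15, 11:45–13:45, 14:15–15:00.
Windows ≥ 15 min: 08:00–08:30, 09:00–09:15, 11:45–13:45, 14:15–15:00.

08:00–08:30, 09:00–09:15, 11:45–13:45, 14:15–15:00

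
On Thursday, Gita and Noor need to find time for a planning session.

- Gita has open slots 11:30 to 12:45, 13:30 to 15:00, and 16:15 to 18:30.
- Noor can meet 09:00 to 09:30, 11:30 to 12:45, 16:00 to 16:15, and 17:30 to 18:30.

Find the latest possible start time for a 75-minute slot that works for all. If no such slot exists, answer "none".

11:30

Gita ∩ Noor: 11:30–12:45, 17:30–18:30.
Windows ≥ 75 min: 11:30–12:45.
Latest start in the last window 11:30–12:45 is 12:45 − 75 min = 11:30.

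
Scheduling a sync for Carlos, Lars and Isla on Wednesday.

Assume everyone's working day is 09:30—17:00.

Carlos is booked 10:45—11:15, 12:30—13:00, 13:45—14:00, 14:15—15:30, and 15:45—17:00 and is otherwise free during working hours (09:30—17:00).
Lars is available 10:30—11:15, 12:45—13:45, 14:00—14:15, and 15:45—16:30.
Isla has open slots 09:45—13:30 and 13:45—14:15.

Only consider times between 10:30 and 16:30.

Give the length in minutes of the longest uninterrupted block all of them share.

Carlos free within 09:30–17:00: 09:30–10:45, 11:15–12:30, 13:00–13:45, 14:00–14:15, 15:30–15:45.
Carlos ∩ Lars: 10:30–10:45, 13:00–13:45, 14:00–14:15.
Carlos ∩ Lars ∩ Isla: 10:30–10:45, 13:00–13:30, 14:00–14:15.
Restricted to 10:30–16:30: 10:30–10:45, 13:00–13:30, 14:00–14:15.
Common window lengths: 15, 30, 15 min; longest is 30.

30 minutes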